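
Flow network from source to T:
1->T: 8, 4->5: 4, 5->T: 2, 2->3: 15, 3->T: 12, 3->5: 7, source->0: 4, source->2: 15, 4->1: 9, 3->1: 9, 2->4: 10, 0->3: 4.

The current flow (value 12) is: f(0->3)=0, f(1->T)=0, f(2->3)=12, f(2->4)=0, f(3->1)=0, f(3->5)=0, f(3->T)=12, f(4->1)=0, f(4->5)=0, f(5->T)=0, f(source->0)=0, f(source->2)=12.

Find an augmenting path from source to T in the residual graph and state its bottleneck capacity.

source->2->4->5->T, bottleneck 2

Residual along source->2->4->5->T: source->2: 3, 2->4: 10, 4->5: 4, 5->T: 2.
Bottleneck = min = 2.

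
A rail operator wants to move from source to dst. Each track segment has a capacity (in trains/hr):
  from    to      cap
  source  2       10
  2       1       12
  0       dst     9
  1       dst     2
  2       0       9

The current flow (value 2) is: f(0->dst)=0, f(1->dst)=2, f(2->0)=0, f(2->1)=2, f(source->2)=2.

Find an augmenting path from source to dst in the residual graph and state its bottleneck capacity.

Residual along source->2->0->dst: source->2: 8, 2->0: 9, 0->dst: 9.
Bottleneck = min = 8.

source->2->0->dst, bottleneck 8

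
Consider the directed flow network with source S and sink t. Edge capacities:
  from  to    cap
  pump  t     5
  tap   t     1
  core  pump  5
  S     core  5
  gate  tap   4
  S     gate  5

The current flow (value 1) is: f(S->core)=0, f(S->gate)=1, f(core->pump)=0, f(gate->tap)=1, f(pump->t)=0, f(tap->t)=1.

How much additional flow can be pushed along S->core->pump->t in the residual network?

Residual capacities along the path: S->core: 5, core->pump: 5, pump->t: 5.
Minimum is 5.

5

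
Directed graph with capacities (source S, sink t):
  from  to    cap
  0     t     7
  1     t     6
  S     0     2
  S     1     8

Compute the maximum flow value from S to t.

8

Augment S->1->t: bottleneck 6. Total 6.
Augment S->0->t: bottleneck 2. Total 8.
No augmenting path remains in the residual graph.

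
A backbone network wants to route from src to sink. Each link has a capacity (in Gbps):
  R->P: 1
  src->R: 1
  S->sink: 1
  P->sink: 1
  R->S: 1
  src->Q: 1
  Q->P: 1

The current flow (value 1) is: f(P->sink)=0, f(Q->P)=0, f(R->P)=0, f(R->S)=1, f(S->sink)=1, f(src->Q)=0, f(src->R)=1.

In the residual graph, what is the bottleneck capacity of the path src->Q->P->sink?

1

Residual capacities along the path: src->Q: 1, Q->P: 1, P->sink: 1.
Minimum is 1.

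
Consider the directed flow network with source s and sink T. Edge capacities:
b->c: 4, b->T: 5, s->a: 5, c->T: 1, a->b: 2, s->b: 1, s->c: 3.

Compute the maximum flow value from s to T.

4

Augment s->b->T: bottleneck 1. Total 1.
Augment s->c->T: bottleneck 1. Total 2.
Augment s->a->b->T: bottleneck 2. Total 4.
No augmenting path remains in the residual graph.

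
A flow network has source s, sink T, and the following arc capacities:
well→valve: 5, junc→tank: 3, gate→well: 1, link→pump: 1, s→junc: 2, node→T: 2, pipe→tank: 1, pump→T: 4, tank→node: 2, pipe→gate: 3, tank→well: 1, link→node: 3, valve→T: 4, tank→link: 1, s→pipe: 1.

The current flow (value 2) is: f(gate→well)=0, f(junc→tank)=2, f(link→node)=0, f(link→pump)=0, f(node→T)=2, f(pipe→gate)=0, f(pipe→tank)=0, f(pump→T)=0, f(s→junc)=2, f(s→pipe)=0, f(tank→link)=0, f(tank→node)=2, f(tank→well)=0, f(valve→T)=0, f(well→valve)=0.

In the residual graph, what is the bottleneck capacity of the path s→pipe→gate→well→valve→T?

1

Residual capacities along the path: s→pipe: 1, pipe→gate: 3, gate→well: 1, well→valve: 5, valve→T: 4.
Minimum is 1.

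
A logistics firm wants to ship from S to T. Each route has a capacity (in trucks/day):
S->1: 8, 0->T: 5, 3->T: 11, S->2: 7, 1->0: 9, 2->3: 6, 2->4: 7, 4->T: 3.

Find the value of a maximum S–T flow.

12

Augment S->1->0->T: bottleneck 5. Total 5.
Augment S->2->4->T: bottleneck 3. Total 8.
Augment S->2->3->T: bottleneck 4. Total 12.
No augmenting path remains in the residual graph.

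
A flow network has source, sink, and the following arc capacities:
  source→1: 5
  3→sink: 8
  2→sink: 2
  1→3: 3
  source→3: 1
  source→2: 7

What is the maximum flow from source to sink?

Augment source→2→sink: bottleneck 2. Total 2.
Augment source→3→sink: bottleneck 1. Total 3.
Augment source→1→3→sink: bottleneck 3. Total 6.
No augmenting path remains in the residual graph.

6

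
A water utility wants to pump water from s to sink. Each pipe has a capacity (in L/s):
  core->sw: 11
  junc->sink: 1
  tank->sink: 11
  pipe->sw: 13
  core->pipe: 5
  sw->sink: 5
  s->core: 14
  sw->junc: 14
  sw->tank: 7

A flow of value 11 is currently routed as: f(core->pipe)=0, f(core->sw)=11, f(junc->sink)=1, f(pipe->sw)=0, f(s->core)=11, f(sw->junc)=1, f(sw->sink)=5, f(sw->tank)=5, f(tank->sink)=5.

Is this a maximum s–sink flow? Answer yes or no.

No

Residual path s->core->pipe->sw->tank->sink has bottleneck 2 > 0.
Pushing 2 along it raises the flow to 13, so the given flow is not maximum.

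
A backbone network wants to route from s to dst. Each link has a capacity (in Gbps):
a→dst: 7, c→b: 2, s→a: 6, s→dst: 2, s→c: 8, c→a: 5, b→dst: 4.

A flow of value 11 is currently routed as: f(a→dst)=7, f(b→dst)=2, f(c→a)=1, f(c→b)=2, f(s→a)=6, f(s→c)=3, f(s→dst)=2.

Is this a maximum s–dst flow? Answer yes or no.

Yes

Residual reachable from s: {a, c, s}; dst is not reachable.
Saturated cut: s→dst, c→b, a→dst with total capacity 11 = current flow value. Flow is maximum.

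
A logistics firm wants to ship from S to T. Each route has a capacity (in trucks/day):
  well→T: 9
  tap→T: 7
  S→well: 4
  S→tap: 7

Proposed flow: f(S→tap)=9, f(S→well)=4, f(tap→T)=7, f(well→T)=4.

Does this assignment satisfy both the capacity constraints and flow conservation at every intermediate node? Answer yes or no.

Capacity violated on S→tap: flow 9 > capacity 7.

No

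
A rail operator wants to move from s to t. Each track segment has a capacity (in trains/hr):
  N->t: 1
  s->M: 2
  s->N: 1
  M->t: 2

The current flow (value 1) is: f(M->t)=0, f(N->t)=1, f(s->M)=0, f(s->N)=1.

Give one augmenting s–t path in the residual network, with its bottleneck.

Residual along s->M->t: s->M: 2, M->t: 2.
Bottleneck = min = 2.

s->M->t, bottleneck 2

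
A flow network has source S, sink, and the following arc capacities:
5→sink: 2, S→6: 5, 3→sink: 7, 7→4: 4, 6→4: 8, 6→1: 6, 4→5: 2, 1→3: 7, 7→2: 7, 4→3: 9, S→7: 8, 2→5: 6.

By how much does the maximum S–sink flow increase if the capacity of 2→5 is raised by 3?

0

Original max flow = 9.
Edge 2→5 does not cross the min cut (source side {1, 2, 3, 4, 5, 6, 7, S}), so extra capacity there cannot help.
New max flow = 9. Increase = 0.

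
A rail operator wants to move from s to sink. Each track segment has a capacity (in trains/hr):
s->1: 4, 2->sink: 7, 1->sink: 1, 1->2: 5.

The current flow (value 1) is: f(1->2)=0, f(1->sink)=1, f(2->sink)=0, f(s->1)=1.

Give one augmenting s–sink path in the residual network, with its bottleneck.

Residual along s->1->2->sink: s->1: 3, 1->2: 5, 2->sink: 7.
Bottleneck = min = 3.

s->1->2->sink, bottleneck 3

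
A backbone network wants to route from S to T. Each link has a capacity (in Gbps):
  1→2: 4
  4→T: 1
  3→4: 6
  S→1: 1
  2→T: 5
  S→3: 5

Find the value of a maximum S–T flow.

Augment S→3→4→T: bottleneck 1. Total 1.
Augment S→1→2→T: bottleneck 1. Total 2.
No augmenting path remains in the residual graph.

2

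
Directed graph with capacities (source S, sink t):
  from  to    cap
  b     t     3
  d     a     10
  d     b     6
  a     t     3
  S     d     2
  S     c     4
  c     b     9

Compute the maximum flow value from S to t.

Augment S→d→a→t: bottleneck 2. Total 2.
Augment S→c→b→t: bottleneck 3. Total 5.
No augmenting path remains in the residual graph.

5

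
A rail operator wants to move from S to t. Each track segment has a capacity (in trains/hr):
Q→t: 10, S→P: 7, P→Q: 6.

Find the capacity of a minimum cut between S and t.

Max flow = 6 (via 1 augmenting path).
In the residual at optimum, the set reachable from S is {P, S}.
Cut edges: P→Q (cap 6). Sum = 6.

6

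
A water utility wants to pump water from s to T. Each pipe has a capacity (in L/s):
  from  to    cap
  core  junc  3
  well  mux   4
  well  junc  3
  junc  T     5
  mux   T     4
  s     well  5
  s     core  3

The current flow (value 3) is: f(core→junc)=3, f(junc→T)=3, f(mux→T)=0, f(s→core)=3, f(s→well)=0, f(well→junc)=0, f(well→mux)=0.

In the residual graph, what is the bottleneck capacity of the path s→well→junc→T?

Residual capacities along the path: s→well: 5, well→junc: 3, junc→T: 2.
Minimum is 2.

2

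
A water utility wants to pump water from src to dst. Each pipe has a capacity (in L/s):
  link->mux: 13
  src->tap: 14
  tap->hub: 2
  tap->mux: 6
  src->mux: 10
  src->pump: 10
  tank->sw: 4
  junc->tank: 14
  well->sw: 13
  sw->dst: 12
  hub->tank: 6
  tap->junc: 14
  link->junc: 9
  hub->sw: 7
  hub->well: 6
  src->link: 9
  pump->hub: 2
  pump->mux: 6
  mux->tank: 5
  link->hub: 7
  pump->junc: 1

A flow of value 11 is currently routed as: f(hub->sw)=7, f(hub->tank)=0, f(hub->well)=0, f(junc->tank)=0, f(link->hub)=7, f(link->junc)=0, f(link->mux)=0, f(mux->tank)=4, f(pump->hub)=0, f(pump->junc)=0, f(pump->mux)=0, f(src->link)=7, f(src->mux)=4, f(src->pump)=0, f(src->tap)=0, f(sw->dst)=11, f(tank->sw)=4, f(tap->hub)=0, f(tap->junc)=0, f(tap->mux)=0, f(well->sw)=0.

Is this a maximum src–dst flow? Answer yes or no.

Residual path src->tap->hub->well->sw->dst has bottleneck 1 > 0.
Pushing 1 along it raises the flow to 12, so the given flow is not maximum.

No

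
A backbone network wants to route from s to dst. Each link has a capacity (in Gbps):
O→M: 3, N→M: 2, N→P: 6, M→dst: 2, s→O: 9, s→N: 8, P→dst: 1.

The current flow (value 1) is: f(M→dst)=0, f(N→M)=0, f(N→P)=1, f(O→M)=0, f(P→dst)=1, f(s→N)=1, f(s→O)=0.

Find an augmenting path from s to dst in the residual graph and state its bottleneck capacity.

Residual along s→N→M→dst: s→N: 7, N→M: 2, M→dst: 2.
Bottleneck = min = 2.

s→N→M→dst, bottleneck 2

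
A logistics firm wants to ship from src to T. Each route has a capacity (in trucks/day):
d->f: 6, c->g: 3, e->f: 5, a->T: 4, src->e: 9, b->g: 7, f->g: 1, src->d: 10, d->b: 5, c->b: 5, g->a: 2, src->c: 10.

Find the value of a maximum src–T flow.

2

Augment src->c->g->a->T: bottleneck 2. Total 2.
No augmenting path remains in the residual graph.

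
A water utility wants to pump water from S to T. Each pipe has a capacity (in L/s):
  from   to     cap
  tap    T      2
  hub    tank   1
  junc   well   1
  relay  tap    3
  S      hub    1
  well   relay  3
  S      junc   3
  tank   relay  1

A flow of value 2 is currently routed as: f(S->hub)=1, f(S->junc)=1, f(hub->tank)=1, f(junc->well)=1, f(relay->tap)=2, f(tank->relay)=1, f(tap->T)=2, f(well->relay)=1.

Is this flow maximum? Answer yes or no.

Residual reachable from S: {S, junc}; T is not reachable.
Saturated cut: junc->well, S->hub with total capacity 2 = current flow value. Flow is maximum.

Yes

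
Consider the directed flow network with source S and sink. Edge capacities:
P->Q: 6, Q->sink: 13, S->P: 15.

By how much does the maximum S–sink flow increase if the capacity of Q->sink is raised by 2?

0

Original max flow = 6.
Edge Q->sink does not cross the min cut (source side {P, S}), so extra capacity there cannot help.
New max flow = 6. Increase = 0.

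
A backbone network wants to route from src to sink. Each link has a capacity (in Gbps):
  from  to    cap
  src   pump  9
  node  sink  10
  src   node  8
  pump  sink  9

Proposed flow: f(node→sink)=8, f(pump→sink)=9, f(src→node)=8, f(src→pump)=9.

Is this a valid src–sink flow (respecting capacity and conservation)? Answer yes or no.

Yes

Every edge has 0 ≤ f(e) ≤ cap(e).
At each intermediate node, inflow equals outflow.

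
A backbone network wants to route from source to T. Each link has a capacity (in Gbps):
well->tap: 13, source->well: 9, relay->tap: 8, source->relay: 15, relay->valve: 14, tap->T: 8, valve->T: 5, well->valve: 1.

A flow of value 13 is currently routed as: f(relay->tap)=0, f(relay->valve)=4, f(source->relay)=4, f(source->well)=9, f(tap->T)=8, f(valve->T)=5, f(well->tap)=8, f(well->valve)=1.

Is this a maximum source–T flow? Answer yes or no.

Residual reachable from source: {relay, source, tap, valve, well}; T is not reachable.
Saturated cut: tap->T, valve->T with total capacity 13 = current flow value. Flow is maximum.

Yes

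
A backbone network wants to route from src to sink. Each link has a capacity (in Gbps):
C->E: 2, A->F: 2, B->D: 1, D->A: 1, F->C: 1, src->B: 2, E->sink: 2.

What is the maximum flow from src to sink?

Augment src->B->D->A->F->C->E->sink: bottleneck 1. Total 1.
No augmenting path remains in the residual graph.

1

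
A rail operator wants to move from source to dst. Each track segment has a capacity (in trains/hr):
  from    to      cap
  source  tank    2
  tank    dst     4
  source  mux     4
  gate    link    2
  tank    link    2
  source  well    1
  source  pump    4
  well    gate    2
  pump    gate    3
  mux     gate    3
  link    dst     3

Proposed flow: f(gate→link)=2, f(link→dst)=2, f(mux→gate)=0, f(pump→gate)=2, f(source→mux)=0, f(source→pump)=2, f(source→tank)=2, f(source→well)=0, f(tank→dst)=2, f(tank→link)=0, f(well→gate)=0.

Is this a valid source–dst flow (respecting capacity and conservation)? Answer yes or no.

Every edge has 0 ≤ f(e) ≤ cap(e).
At each intermediate node, inflow equals outflow.

Yes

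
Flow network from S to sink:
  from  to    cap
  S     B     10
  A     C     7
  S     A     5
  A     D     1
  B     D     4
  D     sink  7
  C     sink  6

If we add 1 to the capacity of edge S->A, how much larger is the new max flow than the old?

1

Original max flow = 9.
After raising cap(S->A), augmenting paths through that edge carry 1 more unit.
New max flow = 10. Increase = 1.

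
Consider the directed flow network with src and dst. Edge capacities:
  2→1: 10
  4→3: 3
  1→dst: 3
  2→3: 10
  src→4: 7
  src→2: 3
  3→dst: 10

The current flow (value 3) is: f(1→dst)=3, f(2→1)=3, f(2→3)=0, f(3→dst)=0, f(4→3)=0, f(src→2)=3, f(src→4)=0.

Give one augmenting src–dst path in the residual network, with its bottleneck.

Residual along src→4→3→dst: src→4: 7, 4→3: 3, 3→dst: 10.
Bottleneck = min = 3.

src→4→3→dst, bottleneck 3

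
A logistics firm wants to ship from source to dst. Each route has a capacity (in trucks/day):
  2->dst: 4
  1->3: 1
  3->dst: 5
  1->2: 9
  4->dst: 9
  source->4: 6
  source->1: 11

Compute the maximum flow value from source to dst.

11

Augment source->4->dst: bottleneck 6. Total 6.
Augment source->1->3->dst: bottleneck 1. Total 7.
Augment source->1->2->dst: bottleneck 4. Total 11.
No augmenting path remains in the residual graph.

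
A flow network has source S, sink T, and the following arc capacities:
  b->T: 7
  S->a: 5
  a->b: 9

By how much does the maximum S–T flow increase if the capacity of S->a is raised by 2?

Original max flow = 5.
After raising cap(S->a), augmenting paths through that edge carry 2 more units.
New max flow = 7. Increase = 2.

2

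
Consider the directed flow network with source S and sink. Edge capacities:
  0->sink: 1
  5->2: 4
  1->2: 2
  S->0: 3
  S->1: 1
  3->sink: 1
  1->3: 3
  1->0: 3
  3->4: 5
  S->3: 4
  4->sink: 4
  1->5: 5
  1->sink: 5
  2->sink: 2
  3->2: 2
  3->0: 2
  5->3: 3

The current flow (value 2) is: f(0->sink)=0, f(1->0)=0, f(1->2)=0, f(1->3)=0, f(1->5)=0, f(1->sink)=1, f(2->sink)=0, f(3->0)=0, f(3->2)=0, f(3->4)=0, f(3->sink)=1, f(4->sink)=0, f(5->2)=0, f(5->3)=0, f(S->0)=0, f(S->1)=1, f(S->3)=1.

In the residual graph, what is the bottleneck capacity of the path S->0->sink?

1

Residual capacities along the path: S->0: 3, 0->sink: 1.
Minimum is 1.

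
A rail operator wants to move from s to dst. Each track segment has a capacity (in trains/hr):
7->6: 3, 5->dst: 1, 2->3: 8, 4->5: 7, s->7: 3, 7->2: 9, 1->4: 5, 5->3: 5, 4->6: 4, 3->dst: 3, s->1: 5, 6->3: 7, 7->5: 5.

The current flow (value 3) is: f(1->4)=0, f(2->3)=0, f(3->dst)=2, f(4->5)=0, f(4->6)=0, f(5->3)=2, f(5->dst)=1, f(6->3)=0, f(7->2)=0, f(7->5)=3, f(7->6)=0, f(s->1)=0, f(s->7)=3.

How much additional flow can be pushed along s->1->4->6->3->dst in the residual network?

Residual capacities along the path: s->1: 5, 1->4: 5, 4->6: 4, 6->3: 7, 3->dst: 1.
Minimum is 1.

1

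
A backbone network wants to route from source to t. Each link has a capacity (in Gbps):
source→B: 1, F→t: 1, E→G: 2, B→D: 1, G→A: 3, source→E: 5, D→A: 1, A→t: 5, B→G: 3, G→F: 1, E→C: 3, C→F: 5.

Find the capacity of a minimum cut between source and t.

4

Max flow = 4 (via 3 augmenting paths).
In the residual at optimum, the set reachable from source is {C, E, F, source}.
Cut edges: source→B (cap 1), E→G (cap 2), F→t (cap 1). Sum = 4.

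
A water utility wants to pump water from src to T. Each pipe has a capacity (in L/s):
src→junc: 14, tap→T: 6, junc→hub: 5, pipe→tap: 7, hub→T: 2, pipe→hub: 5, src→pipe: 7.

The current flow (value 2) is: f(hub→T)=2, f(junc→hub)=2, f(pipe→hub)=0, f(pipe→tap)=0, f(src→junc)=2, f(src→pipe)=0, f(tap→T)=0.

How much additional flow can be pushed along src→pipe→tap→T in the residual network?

Residual capacities along the path: src→pipe: 7, pipe→tap: 7, tap→T: 6.
Minimum is 6.

6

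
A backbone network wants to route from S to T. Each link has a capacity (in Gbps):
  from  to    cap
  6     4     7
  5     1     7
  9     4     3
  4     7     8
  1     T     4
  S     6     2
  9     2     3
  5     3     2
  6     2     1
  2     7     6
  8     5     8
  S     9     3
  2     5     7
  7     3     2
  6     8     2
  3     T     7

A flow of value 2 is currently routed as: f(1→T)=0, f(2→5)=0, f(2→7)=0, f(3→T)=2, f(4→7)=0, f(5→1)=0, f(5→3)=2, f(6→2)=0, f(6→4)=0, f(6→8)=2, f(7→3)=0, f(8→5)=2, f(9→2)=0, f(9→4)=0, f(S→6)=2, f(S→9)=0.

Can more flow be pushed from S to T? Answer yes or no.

Residual path S→9→2→5→1→T has bottleneck 3 > 0.
Pushing 3 along it raises the flow to 5, so the given flow is not maximum.

Yes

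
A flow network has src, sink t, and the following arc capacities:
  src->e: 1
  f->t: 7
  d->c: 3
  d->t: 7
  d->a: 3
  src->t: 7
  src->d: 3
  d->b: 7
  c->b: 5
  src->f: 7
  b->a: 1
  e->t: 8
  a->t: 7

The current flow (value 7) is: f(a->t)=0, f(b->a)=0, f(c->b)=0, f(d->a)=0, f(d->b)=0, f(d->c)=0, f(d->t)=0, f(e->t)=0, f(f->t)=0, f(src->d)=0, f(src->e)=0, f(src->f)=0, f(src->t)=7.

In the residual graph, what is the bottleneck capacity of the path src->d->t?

Residual capacities along the path: src->d: 3, d->t: 7.
Minimum is 3.

3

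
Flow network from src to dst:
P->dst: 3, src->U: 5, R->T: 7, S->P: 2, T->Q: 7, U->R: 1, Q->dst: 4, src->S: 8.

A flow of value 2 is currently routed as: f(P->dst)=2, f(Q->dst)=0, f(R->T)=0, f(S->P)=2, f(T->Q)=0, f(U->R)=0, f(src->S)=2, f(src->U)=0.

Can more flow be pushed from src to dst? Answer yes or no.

Residual path src->U->R->T->Q->dst has bottleneck 1 > 0.
Pushing 1 along it raises the flow to 3, so the given flow is not maximum.

Yes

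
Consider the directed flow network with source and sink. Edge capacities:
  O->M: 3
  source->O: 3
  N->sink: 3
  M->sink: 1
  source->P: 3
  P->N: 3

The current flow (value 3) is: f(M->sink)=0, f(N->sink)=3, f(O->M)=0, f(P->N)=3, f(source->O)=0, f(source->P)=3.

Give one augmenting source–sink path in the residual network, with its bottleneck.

source->O->M->sink, bottleneck 1

Residual along source->O->M->sink: source->O: 3, O->M: 3, M->sink: 1.
Bottleneck = min = 1.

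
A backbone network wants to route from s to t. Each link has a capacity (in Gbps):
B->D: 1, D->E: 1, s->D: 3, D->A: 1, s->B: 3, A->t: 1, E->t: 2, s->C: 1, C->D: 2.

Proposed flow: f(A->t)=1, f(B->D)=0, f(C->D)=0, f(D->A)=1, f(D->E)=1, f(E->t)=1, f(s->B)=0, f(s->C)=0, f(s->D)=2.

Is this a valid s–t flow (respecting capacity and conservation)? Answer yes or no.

Every edge has 0 ≤ f(e) ≤ cap(e).
At each intermediate node, inflow equals outflow.

Yes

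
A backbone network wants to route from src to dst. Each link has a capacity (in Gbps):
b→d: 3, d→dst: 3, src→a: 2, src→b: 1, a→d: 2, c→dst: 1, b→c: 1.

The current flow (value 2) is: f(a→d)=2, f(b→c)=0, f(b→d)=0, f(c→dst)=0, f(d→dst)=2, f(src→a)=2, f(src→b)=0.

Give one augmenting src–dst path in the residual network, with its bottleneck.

src→b→d→dst, bottleneck 1

Residual along src→b→d→dst: src→b: 1, b→d: 3, d→dst: 1.
Bottleneck = min = 1.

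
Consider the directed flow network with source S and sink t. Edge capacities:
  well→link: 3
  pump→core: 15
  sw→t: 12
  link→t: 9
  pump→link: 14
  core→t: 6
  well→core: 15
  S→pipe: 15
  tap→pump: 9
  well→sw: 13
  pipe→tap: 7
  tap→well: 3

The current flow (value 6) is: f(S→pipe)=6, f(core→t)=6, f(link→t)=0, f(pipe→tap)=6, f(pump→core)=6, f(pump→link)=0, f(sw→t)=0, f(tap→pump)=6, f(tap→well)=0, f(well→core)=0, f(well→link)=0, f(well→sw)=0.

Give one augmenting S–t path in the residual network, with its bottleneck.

S→pipe→tap→pump→link→t, bottleneck 1

Residual along S→pipe→tap→pump→link→t: S→pipe: 9, pipe→tap: 1, tap→pump: 3, pump→link: 14, link→t: 9.
Bottleneck = min = 1.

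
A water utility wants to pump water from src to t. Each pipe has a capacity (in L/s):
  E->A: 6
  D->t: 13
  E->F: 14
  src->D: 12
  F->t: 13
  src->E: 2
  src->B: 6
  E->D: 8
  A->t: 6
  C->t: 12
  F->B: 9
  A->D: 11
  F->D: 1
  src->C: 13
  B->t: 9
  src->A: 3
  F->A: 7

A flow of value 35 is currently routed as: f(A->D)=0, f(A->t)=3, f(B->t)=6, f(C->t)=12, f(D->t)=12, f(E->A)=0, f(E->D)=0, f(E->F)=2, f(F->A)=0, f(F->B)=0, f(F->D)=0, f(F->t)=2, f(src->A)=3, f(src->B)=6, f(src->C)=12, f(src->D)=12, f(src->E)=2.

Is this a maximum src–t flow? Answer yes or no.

Residual reachable from src: {C, src}; t is not reachable.
Saturated cut: src->E, src->A, src->D, src->B, C->t with total capacity 35 = current flow value. Flow is maximum.

Yes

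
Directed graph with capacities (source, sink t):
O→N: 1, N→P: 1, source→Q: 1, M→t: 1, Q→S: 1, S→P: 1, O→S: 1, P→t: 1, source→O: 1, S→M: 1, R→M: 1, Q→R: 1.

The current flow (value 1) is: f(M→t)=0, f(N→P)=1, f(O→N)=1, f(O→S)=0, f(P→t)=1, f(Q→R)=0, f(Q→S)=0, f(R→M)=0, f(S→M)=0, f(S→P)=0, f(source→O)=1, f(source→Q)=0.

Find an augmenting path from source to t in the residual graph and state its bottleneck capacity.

Residual along source→Q→S→M→t: source→Q: 1, Q→S: 1, S→M: 1, M→t: 1.
Bottleneck = min = 1.

source→Q→S→M→t, bottleneck 1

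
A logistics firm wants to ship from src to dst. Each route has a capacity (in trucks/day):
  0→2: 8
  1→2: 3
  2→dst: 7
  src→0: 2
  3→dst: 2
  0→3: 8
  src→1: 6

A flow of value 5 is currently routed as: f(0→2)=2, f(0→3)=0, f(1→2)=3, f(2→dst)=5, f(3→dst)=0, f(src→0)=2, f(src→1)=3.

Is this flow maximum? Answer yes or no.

Residual reachable from src: {1, src}; dst is not reachable.
Saturated cut: src→0, 1→2 with total capacity 5 = current flow value. Flow is maximum.

Yes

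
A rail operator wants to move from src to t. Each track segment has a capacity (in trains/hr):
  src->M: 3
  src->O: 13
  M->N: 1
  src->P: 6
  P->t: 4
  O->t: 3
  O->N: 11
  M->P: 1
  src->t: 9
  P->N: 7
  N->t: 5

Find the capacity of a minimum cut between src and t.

Max flow = 21 (via 5 augmenting paths).
In the residual at optimum, the set reachable from src is {M, N, O, P, src}.
Cut edges: src->t (cap 9), O->t (cap 3), P->t (cap 4), N->t (cap 5). Sum = 21.

21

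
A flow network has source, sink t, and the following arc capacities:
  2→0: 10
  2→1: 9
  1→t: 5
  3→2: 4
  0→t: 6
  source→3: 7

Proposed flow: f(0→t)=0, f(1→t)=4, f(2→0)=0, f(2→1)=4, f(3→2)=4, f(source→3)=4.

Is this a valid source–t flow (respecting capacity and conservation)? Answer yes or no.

Every edge has 0 ≤ f(e) ≤ cap(e).
At each intermediate node, inflow equals outflow.

Yes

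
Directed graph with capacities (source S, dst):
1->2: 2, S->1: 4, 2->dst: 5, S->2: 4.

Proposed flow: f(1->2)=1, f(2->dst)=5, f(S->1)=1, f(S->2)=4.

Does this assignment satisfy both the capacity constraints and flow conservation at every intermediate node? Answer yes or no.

Yes

Every edge has 0 ≤ f(e) ≤ cap(e).
At each intermediate node, inflow equals outflow.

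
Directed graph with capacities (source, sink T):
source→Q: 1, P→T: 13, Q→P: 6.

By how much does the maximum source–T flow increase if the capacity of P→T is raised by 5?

Original max flow = 1.
Edge P→T does not cross the min cut (source side {source}), so extra capacity there cannot help.
New max flow = 1. Increase = 0.

0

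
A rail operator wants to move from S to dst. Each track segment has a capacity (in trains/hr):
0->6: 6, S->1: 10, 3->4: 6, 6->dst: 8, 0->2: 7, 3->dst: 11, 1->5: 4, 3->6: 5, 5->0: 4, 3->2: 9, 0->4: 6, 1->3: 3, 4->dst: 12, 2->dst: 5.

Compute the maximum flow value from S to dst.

7

Augment S->1->3->dst: bottleneck 3. Total 3.
Augment S->1->5->0->4->dst: bottleneck 4. Total 7.
No augmenting path remains in the residual graph.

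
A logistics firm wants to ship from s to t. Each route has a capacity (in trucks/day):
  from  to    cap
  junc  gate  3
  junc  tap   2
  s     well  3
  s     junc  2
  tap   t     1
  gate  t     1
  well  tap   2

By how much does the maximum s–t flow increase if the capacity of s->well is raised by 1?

0

Original max flow = 2.
Edge s->well does not cross the min cut (source side {gate, junc, s, tap, well}), so extra capacity there cannot help.
New max flow = 2. Increase = 0.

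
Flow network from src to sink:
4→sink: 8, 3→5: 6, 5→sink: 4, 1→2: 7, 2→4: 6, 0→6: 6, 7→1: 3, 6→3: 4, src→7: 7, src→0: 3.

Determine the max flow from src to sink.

Augment src→7→1→2→4→sink: bottleneck 3. Total 3.
Augment src→0→6→3→5→sink: bottleneck 3. Total 6.
No augmenting path remains in the residual graph.

6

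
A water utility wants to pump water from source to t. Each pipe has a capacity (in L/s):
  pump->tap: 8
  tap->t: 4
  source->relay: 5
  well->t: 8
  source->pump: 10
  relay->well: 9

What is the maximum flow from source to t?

9

Augment source->pump->tap->t: bottleneck 4. Total 4.
Augment source->relay->well->t: bottleneck 5. Total 9.
No augmenting path remains in the residual graph.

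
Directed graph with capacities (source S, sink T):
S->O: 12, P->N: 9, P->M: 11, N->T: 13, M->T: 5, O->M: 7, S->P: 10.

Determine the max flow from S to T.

14

Augment S->O->M->T: bottleneck 5. Total 5.
Augment S->P->N->T: bottleneck 9. Total 14.
No augmenting path remains in the residual graph.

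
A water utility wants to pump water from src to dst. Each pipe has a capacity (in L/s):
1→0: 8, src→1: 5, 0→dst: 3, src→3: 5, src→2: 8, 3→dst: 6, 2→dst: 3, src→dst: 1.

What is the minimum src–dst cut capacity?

Max flow = 12 (via 4 augmenting paths).
In the residual at optimum, the set reachable from src is {0, 1, 2, src}.
Cut edges: src→3 (cap 5), src→dst (cap 1), 2→dst (cap 3), 0→dst (cap 3). Sum = 12.

12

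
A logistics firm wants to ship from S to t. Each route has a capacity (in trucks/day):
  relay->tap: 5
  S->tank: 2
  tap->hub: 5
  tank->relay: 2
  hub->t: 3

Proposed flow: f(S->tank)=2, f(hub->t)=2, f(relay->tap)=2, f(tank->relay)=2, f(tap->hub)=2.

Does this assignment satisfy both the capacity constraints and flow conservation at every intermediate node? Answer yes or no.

Every edge has 0 ≤ f(e) ≤ cap(e).
At each intermediate node, inflow equals outflow.

Yes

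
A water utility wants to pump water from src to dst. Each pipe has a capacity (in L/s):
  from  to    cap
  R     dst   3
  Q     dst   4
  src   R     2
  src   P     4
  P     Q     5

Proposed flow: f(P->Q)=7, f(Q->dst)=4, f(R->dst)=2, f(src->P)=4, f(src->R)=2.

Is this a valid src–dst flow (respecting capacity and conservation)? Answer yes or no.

Capacity violated on P->Q: flow 7 > capacity 5.

No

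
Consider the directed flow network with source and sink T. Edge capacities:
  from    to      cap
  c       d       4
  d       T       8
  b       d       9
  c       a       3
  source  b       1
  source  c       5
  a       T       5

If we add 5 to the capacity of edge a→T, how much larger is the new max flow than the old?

0

Original max flow = 6.
Edge a→T does not cross the min cut (source side {source}), so extra capacity there cannot help.
New max flow = 6. Increase = 0.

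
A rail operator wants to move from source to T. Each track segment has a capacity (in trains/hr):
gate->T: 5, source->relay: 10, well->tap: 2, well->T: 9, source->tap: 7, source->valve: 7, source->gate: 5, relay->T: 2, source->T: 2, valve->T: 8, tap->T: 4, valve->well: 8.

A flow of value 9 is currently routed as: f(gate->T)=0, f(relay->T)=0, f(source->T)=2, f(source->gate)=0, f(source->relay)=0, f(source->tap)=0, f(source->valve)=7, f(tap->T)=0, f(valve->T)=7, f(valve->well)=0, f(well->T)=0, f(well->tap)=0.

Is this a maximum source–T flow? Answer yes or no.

Residual path source->gate->T has bottleneck 5 > 0.
Pushing 5 along it raises the flow to 14, so the given flow is not maximum.

No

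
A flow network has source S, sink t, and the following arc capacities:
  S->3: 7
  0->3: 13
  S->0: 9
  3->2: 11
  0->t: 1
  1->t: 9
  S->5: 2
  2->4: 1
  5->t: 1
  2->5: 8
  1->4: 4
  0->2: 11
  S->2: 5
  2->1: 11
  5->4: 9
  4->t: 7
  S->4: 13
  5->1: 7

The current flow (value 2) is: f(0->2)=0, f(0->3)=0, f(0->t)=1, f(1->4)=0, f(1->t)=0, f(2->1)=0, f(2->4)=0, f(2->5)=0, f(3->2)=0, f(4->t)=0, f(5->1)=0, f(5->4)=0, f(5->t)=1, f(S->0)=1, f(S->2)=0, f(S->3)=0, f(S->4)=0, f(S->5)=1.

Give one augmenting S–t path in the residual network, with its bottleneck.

S->4->t, bottleneck 7

Residual along S->4->t: S->4: 13, 4->t: 7.
Bottleneck = min = 7.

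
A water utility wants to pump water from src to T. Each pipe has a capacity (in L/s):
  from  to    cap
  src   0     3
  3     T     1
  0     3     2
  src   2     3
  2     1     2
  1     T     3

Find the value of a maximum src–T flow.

3

Augment src->0->3->T: bottleneck 1. Total 1.
Augment src->2->1->T: bottleneck 2. Total 3.
No augmenting path remains in the residual graph.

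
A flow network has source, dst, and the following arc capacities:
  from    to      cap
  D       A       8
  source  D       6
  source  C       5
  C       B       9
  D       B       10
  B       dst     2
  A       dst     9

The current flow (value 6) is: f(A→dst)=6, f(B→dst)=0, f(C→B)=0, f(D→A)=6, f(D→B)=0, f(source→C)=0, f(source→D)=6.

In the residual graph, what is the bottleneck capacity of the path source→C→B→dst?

2

Residual capacities along the path: source→C: 5, C→B: 9, B→dst: 2.
Minimum is 2.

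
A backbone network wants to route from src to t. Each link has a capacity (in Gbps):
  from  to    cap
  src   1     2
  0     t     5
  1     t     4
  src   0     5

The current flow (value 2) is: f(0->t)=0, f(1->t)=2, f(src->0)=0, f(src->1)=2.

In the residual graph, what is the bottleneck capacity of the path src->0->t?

5

Residual capacities along the path: src->0: 5, 0->t: 5.
Minimum is 5.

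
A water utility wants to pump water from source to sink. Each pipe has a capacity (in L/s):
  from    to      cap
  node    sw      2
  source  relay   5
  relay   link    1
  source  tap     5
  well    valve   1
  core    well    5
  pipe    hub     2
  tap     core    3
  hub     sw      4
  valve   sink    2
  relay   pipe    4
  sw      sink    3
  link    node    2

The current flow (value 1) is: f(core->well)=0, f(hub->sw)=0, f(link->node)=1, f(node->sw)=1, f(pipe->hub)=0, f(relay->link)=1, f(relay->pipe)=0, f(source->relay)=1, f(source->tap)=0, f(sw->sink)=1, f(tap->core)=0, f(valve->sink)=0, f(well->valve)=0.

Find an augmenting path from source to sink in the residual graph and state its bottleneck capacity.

Residual along source->relay->pipe->hub->sw->sink: source->relay: 4, relay->pipe: 4, pipe->hub: 2, hub->sw: 4, sw->sink: 2.
Bottleneck = min = 2.

source->relay->pipe->hub->sw->sink, bottleneck 2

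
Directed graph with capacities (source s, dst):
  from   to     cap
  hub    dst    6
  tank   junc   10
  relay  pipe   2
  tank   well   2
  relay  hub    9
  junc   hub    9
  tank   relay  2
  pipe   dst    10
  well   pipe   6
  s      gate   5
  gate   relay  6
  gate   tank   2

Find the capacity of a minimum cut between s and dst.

Max flow = 5 (via 2 augmenting paths).
In the residual at optimum, the set reachable from s is {s}.
Cut edges: s→gate (cap 5). Sum = 5.

5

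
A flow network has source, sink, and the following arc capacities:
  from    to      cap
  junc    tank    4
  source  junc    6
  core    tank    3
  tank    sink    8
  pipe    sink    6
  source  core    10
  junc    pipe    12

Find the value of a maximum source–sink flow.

9

Augment source→junc→pipe→sink: bottleneck 6. Total 6.
Augment source→core→tank→sink: bottleneck 3. Total 9.
No augmenting path remains in the residual graph.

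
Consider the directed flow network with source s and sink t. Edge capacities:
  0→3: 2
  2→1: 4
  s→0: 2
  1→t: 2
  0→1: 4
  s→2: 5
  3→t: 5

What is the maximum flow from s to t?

4

Augment s→0→3→t: bottleneck 2. Total 2.
Augment s→2→1→t: bottleneck 2. Total 4.
No augmenting path remains in the residual graph.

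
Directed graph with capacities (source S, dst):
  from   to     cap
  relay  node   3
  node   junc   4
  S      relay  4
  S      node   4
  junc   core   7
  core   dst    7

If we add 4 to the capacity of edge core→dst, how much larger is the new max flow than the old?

Original max flow = 4.
Edge core→dst does not cross the min cut (source side {S, node, relay}), so extra capacity there cannot help.
New max flow = 4. Increase = 0.

0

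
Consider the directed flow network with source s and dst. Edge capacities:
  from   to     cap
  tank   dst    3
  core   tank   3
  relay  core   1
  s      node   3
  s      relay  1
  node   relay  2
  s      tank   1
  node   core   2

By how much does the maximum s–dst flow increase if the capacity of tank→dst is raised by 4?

1

Original max flow = 3.
After raising cap(tank→dst), augmenting paths through that edge carry 1 more unit.
New max flow = 4. Increase = 1.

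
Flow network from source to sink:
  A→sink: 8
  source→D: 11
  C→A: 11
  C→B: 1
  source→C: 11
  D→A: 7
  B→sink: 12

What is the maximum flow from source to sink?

9

Augment source→D→A→sink: bottleneck 7. Total 7.
Augment source→C→A→sink: bottleneck 1. Total 8.
Augment source→C→B→sink: bottleneck 1. Total 9.
No augmenting path remains in the residual graph.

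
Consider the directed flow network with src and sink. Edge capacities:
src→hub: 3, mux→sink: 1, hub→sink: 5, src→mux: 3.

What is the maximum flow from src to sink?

Augment src→mux→sink: bottleneck 1. Total 1.
Augment src→hub→sink: bottleneck 3. Total 4.
No augmenting path remains in the residual graph.

4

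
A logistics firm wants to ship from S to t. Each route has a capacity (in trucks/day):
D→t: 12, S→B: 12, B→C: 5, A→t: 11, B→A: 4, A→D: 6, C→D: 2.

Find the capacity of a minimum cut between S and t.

6

Max flow = 6 (via 2 augmenting paths).
In the residual at optimum, the set reachable from S is {B, C, S}.
Cut edges: B→A (cap 4), C→D (cap 2). Sum = 6.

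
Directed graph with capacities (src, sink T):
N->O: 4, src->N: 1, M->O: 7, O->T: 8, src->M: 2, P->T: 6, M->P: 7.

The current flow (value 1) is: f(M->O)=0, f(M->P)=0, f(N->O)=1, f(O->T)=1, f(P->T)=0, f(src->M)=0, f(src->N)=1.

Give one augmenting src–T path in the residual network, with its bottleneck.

Residual along src->M->O->T: src->M: 2, M->O: 7, O->T: 7.
Bottleneck = min = 2.

src->M->O->T, bottleneck 2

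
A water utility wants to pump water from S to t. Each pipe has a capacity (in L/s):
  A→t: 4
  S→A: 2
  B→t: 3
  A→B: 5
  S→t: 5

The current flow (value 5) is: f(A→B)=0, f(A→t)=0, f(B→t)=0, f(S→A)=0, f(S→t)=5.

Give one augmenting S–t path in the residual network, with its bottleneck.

Residual along S→A→t: S→A: 2, A→t: 4.
Bottleneck = min = 2.

S→A→t, bottleneck 2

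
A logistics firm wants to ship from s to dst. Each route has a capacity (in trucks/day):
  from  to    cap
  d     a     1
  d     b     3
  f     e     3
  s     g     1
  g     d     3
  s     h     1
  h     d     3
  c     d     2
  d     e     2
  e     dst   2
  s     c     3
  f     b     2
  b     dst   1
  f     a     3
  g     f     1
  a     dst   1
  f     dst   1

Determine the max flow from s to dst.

Augment s->g->f->dst: bottleneck 1. Total 1.
Augment s->h->d->b->dst: bottleneck 1. Total 2.
Augment s->c->d->a->dst: bottleneck 1. Total 3.
Augment s->c->d->e->dst: bottleneck 1. Total 4.
No augmenting path remains in the residual graph.

4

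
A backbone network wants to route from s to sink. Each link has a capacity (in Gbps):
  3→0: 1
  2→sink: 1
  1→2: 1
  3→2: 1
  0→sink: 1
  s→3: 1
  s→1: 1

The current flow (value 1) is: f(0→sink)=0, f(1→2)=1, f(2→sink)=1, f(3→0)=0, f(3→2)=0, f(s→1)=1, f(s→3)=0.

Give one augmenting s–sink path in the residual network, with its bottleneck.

Residual along s→3→0→sink: s→3: 1, 3→0: 1, 0→sink: 1.
Bottleneck = min = 1.

s→3→0→sink, bottleneck 1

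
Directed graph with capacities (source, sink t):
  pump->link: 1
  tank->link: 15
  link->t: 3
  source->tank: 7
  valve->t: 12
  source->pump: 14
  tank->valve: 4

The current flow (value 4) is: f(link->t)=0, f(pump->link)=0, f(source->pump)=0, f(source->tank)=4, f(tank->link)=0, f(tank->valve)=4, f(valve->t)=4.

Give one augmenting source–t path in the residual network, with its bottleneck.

source->tank->link->t, bottleneck 3

Residual along source->tank->link->t: source->tank: 3, tank->link: 15, link->t: 3.
Bottleneck = min = 3.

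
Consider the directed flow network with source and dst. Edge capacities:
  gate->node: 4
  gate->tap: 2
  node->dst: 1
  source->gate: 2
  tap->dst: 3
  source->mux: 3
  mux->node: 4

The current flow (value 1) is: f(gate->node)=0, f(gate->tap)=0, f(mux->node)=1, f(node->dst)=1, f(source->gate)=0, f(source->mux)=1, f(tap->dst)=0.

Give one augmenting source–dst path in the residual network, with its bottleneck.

Residual along source->gate->tap->dst: source->gate: 2, gate->tap: 2, tap->dst: 3.
Bottleneck = min = 2.

source->gate->tap->dst, bottleneck 2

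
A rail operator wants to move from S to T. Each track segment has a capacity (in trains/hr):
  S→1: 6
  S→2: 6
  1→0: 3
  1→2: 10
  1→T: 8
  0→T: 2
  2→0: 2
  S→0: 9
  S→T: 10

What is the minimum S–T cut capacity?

18

Max flow = 18 (via 3 augmenting paths).
In the residual at optimum, the set reachable from S is {0, 2, S}.
Cut edges: S→1 (cap 6), S→T (cap 10), 0→T (cap 2). Sum = 18.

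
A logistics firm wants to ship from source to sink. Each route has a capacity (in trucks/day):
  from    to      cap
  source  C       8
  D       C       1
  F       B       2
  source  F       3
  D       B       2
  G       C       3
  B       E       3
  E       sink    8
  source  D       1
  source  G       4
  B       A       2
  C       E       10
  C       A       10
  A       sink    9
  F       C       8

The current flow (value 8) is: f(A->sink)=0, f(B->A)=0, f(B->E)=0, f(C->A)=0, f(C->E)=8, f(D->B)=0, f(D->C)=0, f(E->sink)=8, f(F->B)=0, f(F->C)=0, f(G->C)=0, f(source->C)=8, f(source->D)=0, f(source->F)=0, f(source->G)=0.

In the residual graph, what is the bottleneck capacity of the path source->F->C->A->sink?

Residual capacities along the path: source->F: 3, F->C: 8, C->A: 10, A->sink: 9.
Minimum is 3.

3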